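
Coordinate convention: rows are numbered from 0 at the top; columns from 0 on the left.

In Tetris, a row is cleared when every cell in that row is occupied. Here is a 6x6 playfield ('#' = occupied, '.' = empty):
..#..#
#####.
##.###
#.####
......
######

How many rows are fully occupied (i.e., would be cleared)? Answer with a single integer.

Answer: 1

Derivation:
Check each row:
  row 0: 4 empty cells -> not full
  row 1: 1 empty cell -> not full
  row 2: 1 empty cell -> not full
  row 3: 1 empty cell -> not full
  row 4: 6 empty cells -> not full
  row 5: 0 empty cells -> FULL (clear)
Total rows cleared: 1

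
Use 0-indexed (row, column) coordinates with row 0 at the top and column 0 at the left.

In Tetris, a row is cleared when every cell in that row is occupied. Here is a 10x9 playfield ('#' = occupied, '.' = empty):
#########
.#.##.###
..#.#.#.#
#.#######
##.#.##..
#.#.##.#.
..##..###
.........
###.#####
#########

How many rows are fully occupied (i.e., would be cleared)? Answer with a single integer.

Answer: 2

Derivation:
Check each row:
  row 0: 0 empty cells -> FULL (clear)
  row 1: 3 empty cells -> not full
  row 2: 5 empty cells -> not full
  row 3: 1 empty cell -> not full
  row 4: 4 empty cells -> not full
  row 5: 4 empty cells -> not full
  row 6: 4 empty cells -> not full
  row 7: 9 empty cells -> not full
  row 8: 1 empty cell -> not full
  row 9: 0 empty cells -> FULL (clear)
Total rows cleared: 2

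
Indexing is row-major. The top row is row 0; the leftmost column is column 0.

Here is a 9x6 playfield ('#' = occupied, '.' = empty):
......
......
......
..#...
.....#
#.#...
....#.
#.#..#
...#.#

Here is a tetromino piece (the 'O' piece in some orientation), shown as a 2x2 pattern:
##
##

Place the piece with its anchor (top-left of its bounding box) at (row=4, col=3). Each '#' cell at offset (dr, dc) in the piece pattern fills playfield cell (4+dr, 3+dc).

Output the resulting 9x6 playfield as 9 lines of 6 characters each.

Answer: ......
......
......
..#...
...###
#.###.
....#.
#.#..#
...#.#

Derivation:
Fill (4+0,3+0) = (4,3)
Fill (4+0,3+1) = (4,4)
Fill (4+1,3+0) = (5,3)
Fill (4+1,3+1) = (5,4)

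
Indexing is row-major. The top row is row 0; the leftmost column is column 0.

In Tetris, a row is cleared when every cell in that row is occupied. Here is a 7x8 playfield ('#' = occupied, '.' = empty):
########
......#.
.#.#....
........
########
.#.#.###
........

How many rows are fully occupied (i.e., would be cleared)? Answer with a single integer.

Answer: 2

Derivation:
Check each row:
  row 0: 0 empty cells -> FULL (clear)
  row 1: 7 empty cells -> not full
  row 2: 6 empty cells -> not full
  row 3: 8 empty cells -> not full
  row 4: 0 empty cells -> FULL (clear)
  row 5: 3 empty cells -> not full
  row 6: 8 empty cells -> not full
Total rows cleared: 2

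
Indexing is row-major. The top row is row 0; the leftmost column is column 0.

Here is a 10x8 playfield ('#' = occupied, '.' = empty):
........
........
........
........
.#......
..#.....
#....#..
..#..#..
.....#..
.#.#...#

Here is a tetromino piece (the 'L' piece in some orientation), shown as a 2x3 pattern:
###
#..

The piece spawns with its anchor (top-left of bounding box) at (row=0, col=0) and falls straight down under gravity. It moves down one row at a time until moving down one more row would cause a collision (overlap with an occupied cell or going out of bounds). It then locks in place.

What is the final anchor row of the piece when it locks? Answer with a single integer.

Spawn at (row=0, col=0). Try each row:
  row 0: fits
  row 1: fits
  row 2: fits
  row 3: fits
  row 4: blocked -> lock at row 3

Answer: 3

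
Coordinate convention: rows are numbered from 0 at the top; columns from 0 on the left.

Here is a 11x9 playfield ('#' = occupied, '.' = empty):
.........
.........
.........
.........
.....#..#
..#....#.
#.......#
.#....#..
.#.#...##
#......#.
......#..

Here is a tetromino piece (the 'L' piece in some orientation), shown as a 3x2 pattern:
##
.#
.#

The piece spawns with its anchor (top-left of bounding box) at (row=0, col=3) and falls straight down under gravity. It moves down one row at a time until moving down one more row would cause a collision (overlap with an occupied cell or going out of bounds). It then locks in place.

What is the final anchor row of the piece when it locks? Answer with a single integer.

Answer: 7

Derivation:
Spawn at (row=0, col=3). Try each row:
  row 0: fits
  row 1: fits
  row 2: fits
  row 3: fits
  row 4: fits
  row 5: fits
  row 6: fits
  row 7: fits
  row 8: blocked -> lock at row 7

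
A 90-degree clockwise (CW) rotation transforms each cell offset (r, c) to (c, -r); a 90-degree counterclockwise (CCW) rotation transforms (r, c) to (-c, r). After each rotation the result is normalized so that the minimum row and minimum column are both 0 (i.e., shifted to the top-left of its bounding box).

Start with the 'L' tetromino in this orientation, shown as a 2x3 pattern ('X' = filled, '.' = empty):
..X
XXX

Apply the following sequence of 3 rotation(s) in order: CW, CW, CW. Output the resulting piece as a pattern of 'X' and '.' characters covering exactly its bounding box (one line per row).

Start:
..X
XXX
After rotation 1 (CW):
X.
X.
XX
After rotation 2 (CW):
XXX
X..
After rotation 3 (CW):
XX
.X
.X

Answer: XX
.X
.X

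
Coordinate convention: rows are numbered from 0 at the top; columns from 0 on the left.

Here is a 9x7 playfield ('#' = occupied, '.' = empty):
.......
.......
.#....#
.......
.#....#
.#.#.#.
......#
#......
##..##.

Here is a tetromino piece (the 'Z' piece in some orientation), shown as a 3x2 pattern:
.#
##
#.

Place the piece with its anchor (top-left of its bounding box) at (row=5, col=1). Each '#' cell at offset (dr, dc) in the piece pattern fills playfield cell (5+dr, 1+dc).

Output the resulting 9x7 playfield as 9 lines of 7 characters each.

Answer: .......
.......
.#....#
.......
.#....#
.###.#.
.##...#
##.....
##..##.

Derivation:
Fill (5+0,1+1) = (5,2)
Fill (5+1,1+0) = (6,1)
Fill (5+1,1+1) = (6,2)
Fill (5+2,1+0) = (7,1)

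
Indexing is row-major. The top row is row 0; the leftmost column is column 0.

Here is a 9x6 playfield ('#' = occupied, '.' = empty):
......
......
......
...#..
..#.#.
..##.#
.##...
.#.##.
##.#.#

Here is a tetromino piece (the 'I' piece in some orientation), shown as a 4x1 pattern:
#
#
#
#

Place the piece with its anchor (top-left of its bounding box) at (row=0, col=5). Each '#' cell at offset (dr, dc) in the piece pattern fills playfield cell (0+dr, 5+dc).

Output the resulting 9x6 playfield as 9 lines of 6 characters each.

Answer: .....#
.....#
.....#
...#.#
..#.#.
..##.#
.##...
.#.##.
##.#.#

Derivation:
Fill (0+0,5+0) = (0,5)
Fill (0+1,5+0) = (1,5)
Fill (0+2,5+0) = (2,5)
Fill (0+3,5+0) = (3,5)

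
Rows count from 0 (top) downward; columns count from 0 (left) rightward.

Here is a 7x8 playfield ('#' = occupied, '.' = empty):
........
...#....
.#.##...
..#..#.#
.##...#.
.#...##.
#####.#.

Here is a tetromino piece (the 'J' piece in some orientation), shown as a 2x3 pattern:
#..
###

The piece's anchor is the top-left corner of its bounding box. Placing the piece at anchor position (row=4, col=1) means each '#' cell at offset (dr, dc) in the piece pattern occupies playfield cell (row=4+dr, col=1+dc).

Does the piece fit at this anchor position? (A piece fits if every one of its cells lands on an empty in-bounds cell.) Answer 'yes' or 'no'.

Check each piece cell at anchor (4, 1):
  offset (0,0) -> (4,1): occupied ('#') -> FAIL
  offset (1,0) -> (5,1): occupied ('#') -> FAIL
  offset (1,1) -> (5,2): empty -> OK
  offset (1,2) -> (5,3): empty -> OK
All cells valid: no

Answer: no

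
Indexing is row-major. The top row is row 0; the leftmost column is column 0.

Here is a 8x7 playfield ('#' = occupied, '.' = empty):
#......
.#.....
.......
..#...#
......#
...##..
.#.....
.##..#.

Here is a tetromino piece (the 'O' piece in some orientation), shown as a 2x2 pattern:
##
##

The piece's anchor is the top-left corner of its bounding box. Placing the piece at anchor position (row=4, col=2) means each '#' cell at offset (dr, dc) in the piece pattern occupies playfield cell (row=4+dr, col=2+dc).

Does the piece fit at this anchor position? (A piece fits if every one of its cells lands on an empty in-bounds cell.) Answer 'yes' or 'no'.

Answer: no

Derivation:
Check each piece cell at anchor (4, 2):
  offset (0,0) -> (4,2): empty -> OK
  offset (0,1) -> (4,3): empty -> OK
  offset (1,0) -> (5,2): empty -> OK
  offset (1,1) -> (5,3): occupied ('#') -> FAIL
All cells valid: no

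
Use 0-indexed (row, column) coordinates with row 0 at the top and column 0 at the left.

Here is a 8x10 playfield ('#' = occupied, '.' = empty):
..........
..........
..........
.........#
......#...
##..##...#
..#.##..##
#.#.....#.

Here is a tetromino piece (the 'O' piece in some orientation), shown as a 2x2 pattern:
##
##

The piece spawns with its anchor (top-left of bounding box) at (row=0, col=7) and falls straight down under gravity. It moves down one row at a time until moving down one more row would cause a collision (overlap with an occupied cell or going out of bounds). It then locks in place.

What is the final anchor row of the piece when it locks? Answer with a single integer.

Answer: 4

Derivation:
Spawn at (row=0, col=7). Try each row:
  row 0: fits
  row 1: fits
  row 2: fits
  row 3: fits
  row 4: fits
  row 5: blocked -> lock at row 4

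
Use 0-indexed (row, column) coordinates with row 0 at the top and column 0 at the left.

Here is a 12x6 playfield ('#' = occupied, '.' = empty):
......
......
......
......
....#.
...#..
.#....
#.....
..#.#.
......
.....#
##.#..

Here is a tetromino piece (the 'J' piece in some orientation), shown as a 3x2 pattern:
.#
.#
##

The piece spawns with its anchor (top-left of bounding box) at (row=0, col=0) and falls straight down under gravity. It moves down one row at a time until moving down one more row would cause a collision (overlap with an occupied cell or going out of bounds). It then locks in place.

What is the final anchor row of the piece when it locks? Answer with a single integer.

Answer: 3

Derivation:
Spawn at (row=0, col=0). Try each row:
  row 0: fits
  row 1: fits
  row 2: fits
  row 3: fits
  row 4: blocked -> lock at row 3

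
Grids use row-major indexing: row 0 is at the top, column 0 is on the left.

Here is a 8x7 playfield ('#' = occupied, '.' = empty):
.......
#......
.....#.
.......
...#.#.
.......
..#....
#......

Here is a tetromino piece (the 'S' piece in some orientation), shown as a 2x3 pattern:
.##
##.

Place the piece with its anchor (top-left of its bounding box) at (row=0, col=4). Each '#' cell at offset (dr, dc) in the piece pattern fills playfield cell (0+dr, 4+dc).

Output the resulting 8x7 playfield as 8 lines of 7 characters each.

Answer: .....##
#...##.
.....#.
.......
...#.#.
.......
..#....
#......

Derivation:
Fill (0+0,4+1) = (0,5)
Fill (0+0,4+2) = (0,6)
Fill (0+1,4+0) = (1,4)
Fill (0+1,4+1) = (1,5)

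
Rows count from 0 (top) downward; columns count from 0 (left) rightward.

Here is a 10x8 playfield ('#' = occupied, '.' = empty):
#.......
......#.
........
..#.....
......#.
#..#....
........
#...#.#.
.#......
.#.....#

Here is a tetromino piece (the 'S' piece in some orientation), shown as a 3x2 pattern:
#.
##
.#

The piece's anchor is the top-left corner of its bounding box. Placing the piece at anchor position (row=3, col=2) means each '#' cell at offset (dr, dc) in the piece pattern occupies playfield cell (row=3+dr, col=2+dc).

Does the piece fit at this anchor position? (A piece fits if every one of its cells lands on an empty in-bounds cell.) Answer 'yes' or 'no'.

Check each piece cell at anchor (3, 2):
  offset (0,0) -> (3,2): occupied ('#') -> FAIL
  offset (1,0) -> (4,2): empty -> OK
  offset (1,1) -> (4,3): empty -> OK
  offset (2,1) -> (5,3): occupied ('#') -> FAIL
All cells valid: no

Answer: no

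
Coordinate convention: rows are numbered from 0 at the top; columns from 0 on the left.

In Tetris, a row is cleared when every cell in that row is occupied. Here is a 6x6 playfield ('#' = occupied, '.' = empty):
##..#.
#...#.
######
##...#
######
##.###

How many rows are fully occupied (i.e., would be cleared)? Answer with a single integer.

Check each row:
  row 0: 3 empty cells -> not full
  row 1: 4 empty cells -> not full
  row 2: 0 empty cells -> FULL (clear)
  row 3: 3 empty cells -> not full
  row 4: 0 empty cells -> FULL (clear)
  row 5: 1 empty cell -> not full
Total rows cleared: 2

Answer: 2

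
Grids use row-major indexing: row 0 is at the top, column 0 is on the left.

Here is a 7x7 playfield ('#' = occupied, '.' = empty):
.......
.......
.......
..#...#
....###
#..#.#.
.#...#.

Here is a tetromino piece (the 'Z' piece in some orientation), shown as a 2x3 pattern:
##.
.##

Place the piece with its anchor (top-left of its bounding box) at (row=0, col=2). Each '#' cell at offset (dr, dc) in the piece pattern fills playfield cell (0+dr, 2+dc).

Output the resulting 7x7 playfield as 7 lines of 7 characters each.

Answer: ..##...
...##..
.......
..#...#
....###
#..#.#.
.#...#.

Derivation:
Fill (0+0,2+0) = (0,2)
Fill (0+0,2+1) = (0,3)
Fill (0+1,2+1) = (1,3)
Fill (0+1,2+2) = (1,4)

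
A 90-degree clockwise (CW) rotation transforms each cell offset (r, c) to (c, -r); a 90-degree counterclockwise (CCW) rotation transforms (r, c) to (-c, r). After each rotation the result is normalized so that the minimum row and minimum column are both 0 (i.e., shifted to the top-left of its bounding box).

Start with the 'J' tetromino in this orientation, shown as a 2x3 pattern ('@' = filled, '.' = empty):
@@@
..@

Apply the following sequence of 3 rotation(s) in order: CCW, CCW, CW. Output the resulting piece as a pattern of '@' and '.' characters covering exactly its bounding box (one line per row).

Start:
@@@
..@
After rotation 1 (CCW):
@@
@.
@.
After rotation 2 (CCW):
@..
@@@
After rotation 3 (CW):
@@
@.
@.

Answer: @@
@.
@.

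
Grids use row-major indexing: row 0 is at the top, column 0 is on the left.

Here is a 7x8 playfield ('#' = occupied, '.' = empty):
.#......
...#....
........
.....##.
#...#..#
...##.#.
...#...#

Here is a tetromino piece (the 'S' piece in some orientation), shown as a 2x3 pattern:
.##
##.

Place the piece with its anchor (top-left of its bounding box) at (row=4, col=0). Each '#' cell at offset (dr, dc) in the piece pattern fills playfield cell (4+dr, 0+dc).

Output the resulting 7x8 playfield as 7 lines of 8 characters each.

Answer: .#......
...#....
........
.....##.
###.#..#
##.##.#.
...#...#

Derivation:
Fill (4+0,0+1) = (4,1)
Fill (4+0,0+2) = (4,2)
Fill (4+1,0+0) = (5,0)
Fill (4+1,0+1) = (5,1)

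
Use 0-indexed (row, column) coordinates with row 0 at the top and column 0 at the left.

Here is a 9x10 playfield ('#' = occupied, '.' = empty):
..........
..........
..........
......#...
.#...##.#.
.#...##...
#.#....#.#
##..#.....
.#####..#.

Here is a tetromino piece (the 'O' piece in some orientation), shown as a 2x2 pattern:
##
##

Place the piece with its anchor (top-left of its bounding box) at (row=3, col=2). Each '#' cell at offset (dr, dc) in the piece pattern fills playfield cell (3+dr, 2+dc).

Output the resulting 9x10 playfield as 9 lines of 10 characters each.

Answer: ..........
..........
..........
..##..#...
.###.##.#.
.#...##...
#.#....#.#
##..#.....
.#####..#.

Derivation:
Fill (3+0,2+0) = (3,2)
Fill (3+0,2+1) = (3,3)
Fill (3+1,2+0) = (4,2)
Fill (3+1,2+1) = (4,3)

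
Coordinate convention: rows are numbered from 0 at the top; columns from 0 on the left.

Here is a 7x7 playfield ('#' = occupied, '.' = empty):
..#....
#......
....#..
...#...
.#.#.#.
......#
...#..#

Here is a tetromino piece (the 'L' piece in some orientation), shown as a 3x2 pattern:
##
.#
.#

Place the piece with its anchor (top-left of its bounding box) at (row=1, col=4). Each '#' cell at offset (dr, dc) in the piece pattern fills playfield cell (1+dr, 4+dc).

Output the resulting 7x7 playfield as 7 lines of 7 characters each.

Answer: ..#....
#...##.
....##.
...#.#.
.#.#.#.
......#
...#..#

Derivation:
Fill (1+0,4+0) = (1,4)
Fill (1+0,4+1) = (1,5)
Fill (1+1,4+1) = (2,5)
Fill (1+2,4+1) = (3,5)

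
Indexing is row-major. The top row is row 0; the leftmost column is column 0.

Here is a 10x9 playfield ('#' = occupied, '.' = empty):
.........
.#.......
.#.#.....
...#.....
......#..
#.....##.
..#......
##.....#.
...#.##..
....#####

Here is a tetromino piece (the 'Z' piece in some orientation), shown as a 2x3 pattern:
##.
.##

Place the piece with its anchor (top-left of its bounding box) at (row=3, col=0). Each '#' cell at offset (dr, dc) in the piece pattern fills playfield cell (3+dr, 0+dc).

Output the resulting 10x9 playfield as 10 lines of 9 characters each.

Fill (3+0,0+0) = (3,0)
Fill (3+0,0+1) = (3,1)
Fill (3+1,0+1) = (4,1)
Fill (3+1,0+2) = (4,2)

Answer: .........
.#.......
.#.#.....
##.#.....
.##...#..
#.....##.
..#......
##.....#.
...#.##..
....#####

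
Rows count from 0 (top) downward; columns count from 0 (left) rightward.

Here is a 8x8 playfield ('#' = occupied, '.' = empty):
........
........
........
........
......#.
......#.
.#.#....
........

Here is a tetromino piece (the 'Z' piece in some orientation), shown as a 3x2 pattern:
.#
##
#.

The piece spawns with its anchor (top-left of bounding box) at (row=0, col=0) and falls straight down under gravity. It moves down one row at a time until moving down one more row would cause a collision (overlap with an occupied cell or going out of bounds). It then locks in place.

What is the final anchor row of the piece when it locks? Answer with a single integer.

Answer: 4

Derivation:
Spawn at (row=0, col=0). Try each row:
  row 0: fits
  row 1: fits
  row 2: fits
  row 3: fits
  row 4: fits
  row 5: blocked -> lock at row 4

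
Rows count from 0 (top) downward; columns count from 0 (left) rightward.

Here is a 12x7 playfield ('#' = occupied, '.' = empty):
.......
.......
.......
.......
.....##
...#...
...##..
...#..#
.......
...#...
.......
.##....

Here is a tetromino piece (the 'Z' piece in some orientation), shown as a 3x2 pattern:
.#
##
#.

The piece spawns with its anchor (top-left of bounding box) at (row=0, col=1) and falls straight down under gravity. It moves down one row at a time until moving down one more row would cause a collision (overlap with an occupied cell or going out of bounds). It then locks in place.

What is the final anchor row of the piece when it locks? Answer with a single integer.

Answer: 8

Derivation:
Spawn at (row=0, col=1). Try each row:
  row 0: fits
  row 1: fits
  row 2: fits
  row 3: fits
  row 4: fits
  row 5: fits
  row 6: fits
  row 7: fits
  row 8: fits
  row 9: blocked -> lock at row 8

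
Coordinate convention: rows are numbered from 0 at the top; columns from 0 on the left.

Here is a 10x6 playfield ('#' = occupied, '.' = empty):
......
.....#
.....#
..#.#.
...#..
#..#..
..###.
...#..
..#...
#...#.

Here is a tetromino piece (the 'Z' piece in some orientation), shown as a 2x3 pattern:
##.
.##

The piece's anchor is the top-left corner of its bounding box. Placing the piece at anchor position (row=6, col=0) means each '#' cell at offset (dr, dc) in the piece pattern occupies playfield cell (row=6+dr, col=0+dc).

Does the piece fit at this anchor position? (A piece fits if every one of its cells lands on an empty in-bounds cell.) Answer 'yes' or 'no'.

Check each piece cell at anchor (6, 0):
  offset (0,0) -> (6,0): empty -> OK
  offset (0,1) -> (6,1): empty -> OK
  offset (1,1) -> (7,1): empty -> OK
  offset (1,2) -> (7,2): empty -> OK
All cells valid: yes

Answer: yes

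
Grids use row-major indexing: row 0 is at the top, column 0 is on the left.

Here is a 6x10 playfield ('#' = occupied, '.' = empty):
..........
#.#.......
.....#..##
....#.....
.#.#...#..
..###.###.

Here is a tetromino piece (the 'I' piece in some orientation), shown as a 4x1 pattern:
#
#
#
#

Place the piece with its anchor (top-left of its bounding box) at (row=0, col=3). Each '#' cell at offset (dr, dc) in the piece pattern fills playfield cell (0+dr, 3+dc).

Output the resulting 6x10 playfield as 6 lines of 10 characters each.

Answer: ...#......
#.##......
...#.#..##
...##.....
.#.#...#..
..###.###.

Derivation:
Fill (0+0,3+0) = (0,3)
Fill (0+1,3+0) = (1,3)
Fill (0+2,3+0) = (2,3)
Fill (0+3,3+0) = (3,3)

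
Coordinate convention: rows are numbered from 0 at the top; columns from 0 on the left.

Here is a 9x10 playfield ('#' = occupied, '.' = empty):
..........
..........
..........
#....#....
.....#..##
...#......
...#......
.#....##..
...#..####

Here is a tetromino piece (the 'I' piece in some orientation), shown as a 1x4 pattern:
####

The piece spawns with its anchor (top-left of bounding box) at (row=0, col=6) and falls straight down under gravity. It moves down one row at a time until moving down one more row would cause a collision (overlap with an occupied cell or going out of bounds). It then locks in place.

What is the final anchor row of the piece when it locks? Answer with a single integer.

Spawn at (row=0, col=6). Try each row:
  row 0: fits
  row 1: fits
  row 2: fits
  row 3: fits
  row 4: blocked -> lock at row 3

Answer: 3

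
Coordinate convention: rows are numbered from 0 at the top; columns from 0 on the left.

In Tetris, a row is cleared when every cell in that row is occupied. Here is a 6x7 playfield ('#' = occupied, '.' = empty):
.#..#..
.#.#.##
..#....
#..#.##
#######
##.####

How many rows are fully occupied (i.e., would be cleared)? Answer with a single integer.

Check each row:
  row 0: 5 empty cells -> not full
  row 1: 3 empty cells -> not full
  row 2: 6 empty cells -> not full
  row 3: 3 empty cells -> not full
  row 4: 0 empty cells -> FULL (clear)
  row 5: 1 empty cell -> not full
Total rows cleared: 1

Answer: 1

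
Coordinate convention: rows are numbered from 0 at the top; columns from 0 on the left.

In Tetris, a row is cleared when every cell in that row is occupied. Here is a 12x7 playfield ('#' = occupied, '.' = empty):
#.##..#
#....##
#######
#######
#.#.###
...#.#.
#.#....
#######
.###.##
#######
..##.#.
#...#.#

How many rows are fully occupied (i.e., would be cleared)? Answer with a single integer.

Check each row:
  row 0: 3 empty cells -> not full
  row 1: 4 empty cells -> not full
  row 2: 0 empty cells -> FULL (clear)
  row 3: 0 empty cells -> FULL (clear)
  row 4: 2 empty cells -> not full
  row 5: 5 empty cells -> not full
  row 6: 5 empty cells -> not full
  row 7: 0 empty cells -> FULL (clear)
  row 8: 2 empty cells -> not full
  row 9: 0 empty cells -> FULL (clear)
  row 10: 4 empty cells -> not full
  row 11: 4 empty cells -> not full
Total rows cleared: 4

Answer: 4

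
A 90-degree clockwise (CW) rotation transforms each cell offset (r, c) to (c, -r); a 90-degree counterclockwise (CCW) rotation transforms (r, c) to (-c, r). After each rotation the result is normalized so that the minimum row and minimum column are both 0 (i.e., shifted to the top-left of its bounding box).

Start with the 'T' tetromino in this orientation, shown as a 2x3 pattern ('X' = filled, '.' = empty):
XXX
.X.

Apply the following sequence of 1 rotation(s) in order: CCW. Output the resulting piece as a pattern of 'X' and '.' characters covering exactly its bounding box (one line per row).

Answer: X.
XX
X.

Derivation:
Start:
XXX
.X.
After rotation 1 (CCW):
X.
XX
X.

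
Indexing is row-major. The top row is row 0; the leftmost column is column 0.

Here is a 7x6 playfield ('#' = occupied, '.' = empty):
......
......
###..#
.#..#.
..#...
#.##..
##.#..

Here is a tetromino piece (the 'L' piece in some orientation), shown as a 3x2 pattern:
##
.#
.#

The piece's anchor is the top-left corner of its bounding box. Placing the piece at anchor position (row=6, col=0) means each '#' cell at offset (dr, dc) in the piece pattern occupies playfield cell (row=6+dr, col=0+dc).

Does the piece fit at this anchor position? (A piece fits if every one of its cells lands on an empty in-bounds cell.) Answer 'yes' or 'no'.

Check each piece cell at anchor (6, 0):
  offset (0,0) -> (6,0): occupied ('#') -> FAIL
  offset (0,1) -> (6,1): occupied ('#') -> FAIL
  offset (1,1) -> (7,1): out of bounds -> FAIL
  offset (2,1) -> (8,1): out of bounds -> FAIL
All cells valid: no

Answer: no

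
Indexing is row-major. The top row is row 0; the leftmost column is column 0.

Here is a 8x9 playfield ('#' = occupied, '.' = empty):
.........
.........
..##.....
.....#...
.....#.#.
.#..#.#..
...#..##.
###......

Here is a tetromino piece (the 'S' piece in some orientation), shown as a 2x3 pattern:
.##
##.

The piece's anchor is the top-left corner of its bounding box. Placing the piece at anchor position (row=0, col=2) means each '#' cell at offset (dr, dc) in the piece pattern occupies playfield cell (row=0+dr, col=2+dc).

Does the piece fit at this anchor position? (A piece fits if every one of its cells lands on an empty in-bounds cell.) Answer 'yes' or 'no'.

Answer: yes

Derivation:
Check each piece cell at anchor (0, 2):
  offset (0,1) -> (0,3): empty -> OK
  offset (0,2) -> (0,4): empty -> OK
  offset (1,0) -> (1,2): empty -> OK
  offset (1,1) -> (1,3): empty -> OK
All cells valid: yes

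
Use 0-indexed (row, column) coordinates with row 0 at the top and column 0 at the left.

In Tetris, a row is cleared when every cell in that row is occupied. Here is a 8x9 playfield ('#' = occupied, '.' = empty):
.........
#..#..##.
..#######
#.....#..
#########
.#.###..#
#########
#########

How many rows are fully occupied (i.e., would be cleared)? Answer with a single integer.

Answer: 3

Derivation:
Check each row:
  row 0: 9 empty cells -> not full
  row 1: 5 empty cells -> not full
  row 2: 2 empty cells -> not full
  row 3: 7 empty cells -> not full
  row 4: 0 empty cells -> FULL (clear)
  row 5: 4 empty cells -> not full
  row 6: 0 empty cells -> FULL (clear)
  row 7: 0 empty cells -> FULL (clear)
Total rows cleared: 3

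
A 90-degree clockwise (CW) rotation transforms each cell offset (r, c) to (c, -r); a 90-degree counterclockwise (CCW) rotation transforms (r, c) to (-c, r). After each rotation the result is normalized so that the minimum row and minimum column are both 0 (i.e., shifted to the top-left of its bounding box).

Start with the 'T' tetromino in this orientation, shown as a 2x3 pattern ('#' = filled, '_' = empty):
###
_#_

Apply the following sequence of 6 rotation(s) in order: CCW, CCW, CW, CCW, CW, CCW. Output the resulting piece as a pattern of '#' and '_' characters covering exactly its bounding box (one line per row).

Start:
###
_#_
After rotation 1 (CCW):
#_
##
#_
After rotation 2 (CCW):
_#_
###
After rotation 3 (CW):
#_
##
#_
After rotation 4 (CCW):
_#_
###
After rotation 5 (CW):
#_
##
#_
After rotation 6 (CCW):
_#_
###

Answer: _#_
###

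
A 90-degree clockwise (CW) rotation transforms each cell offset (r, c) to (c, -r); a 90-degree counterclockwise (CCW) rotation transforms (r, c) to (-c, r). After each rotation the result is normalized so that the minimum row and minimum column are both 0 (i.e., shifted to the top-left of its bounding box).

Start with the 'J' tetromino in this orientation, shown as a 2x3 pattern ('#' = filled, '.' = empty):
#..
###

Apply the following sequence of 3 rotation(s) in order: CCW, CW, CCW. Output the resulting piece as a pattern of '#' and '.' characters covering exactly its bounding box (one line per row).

Start:
#..
###
After rotation 1 (CCW):
.#
.#
##
After rotation 2 (CW):
#..
###
After rotation 3 (CCW):
.#
.#
##

Answer: .#
.#
##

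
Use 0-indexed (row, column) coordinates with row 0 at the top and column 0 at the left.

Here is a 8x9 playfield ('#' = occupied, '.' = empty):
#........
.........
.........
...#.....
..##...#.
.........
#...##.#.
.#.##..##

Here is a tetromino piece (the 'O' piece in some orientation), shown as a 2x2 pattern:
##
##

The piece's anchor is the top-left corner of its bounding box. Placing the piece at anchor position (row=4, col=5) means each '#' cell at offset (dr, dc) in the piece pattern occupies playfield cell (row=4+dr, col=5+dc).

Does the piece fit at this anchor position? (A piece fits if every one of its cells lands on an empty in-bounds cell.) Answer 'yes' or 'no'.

Check each piece cell at anchor (4, 5):
  offset (0,0) -> (4,5): empty -> OK
  offset (0,1) -> (4,6): empty -> OK
  offset (1,0) -> (5,5): empty -> OK
  offset (1,1) -> (5,6): empty -> OK
All cells valid: yes

Answer: yes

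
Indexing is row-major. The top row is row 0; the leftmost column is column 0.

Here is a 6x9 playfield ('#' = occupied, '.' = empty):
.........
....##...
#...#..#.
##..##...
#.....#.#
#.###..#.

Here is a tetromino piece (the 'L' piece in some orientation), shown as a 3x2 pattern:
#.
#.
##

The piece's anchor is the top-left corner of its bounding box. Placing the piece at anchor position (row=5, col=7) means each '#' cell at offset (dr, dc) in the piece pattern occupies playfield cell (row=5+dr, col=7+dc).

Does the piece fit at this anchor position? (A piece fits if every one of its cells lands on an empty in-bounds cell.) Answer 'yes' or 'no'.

Answer: no

Derivation:
Check each piece cell at anchor (5, 7):
  offset (0,0) -> (5,7): occupied ('#') -> FAIL
  offset (1,0) -> (6,7): out of bounds -> FAIL
  offset (2,0) -> (7,7): out of bounds -> FAIL
  offset (2,1) -> (7,8): out of bounds -> FAIL
All cells valid: no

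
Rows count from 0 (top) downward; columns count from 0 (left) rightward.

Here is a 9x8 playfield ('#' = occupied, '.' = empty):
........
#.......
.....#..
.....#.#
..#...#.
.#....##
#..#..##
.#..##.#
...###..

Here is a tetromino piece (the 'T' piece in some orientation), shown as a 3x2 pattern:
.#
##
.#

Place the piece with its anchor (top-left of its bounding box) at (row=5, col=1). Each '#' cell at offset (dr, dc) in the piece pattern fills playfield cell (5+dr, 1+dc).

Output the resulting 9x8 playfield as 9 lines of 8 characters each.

Answer: ........
#.......
.....#..
.....#.#
..#...#.
.##...##
####..##
.##.##.#
...###..

Derivation:
Fill (5+0,1+1) = (5,2)
Fill (5+1,1+0) = (6,1)
Fill (5+1,1+1) = (6,2)
Fill (5+2,1+1) = (7,2)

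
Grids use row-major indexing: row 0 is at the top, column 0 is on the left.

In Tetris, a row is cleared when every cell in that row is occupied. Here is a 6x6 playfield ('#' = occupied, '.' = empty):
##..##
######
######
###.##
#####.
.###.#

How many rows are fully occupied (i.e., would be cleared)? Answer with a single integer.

Answer: 2

Derivation:
Check each row:
  row 0: 2 empty cells -> not full
  row 1: 0 empty cells -> FULL (clear)
  row 2: 0 empty cells -> FULL (clear)
  row 3: 1 empty cell -> not full
  row 4: 1 empty cell -> not full
  row 5: 2 empty cells -> not full
Total rows cleared: 2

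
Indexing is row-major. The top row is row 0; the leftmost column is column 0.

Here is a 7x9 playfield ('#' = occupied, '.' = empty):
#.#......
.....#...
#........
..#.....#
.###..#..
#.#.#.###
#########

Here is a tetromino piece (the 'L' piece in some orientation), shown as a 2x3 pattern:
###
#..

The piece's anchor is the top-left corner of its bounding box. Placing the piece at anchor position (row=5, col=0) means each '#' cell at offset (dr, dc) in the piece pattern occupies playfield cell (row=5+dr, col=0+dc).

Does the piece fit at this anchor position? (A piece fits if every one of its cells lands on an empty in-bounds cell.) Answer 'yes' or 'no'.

Check each piece cell at anchor (5, 0):
  offset (0,0) -> (5,0): occupied ('#') -> FAIL
  offset (0,1) -> (5,1): empty -> OK
  offset (0,2) -> (5,2): occupied ('#') -> FAIL
  offset (1,0) -> (6,0): occupied ('#') -> FAIL
All cells valid: no

Answer: no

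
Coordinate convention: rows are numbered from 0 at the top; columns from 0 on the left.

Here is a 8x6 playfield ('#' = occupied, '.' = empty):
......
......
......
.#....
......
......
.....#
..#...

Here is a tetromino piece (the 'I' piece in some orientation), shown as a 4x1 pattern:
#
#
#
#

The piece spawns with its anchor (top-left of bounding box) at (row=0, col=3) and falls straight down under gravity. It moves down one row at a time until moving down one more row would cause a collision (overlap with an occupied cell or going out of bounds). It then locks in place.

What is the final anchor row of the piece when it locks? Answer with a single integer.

Spawn at (row=0, col=3). Try each row:
  row 0: fits
  row 1: fits
  row 2: fits
  row 3: fits
  row 4: fits
  row 5: blocked -> lock at row 4

Answer: 4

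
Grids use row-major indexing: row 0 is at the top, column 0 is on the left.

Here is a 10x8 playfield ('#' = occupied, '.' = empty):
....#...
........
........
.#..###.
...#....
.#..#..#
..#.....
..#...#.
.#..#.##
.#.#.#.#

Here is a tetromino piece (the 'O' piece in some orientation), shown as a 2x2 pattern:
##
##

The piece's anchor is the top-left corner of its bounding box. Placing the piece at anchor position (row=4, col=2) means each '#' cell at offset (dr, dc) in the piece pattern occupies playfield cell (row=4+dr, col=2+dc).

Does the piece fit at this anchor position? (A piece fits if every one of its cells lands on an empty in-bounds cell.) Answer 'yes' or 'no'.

Check each piece cell at anchor (4, 2):
  offset (0,0) -> (4,2): empty -> OK
  offset (0,1) -> (4,3): occupied ('#') -> FAIL
  offset (1,0) -> (5,2): empty -> OK
  offset (1,1) -> (5,3): empty -> OK
All cells valid: no

Answer: no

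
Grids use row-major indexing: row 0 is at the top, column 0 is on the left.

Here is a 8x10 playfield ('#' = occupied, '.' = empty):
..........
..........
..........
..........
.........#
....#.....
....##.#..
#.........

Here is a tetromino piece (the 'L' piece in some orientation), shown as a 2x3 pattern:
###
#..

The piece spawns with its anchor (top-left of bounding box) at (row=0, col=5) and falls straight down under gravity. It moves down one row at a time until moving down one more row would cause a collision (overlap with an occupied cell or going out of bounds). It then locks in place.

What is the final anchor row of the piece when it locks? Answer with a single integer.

Spawn at (row=0, col=5). Try each row:
  row 0: fits
  row 1: fits
  row 2: fits
  row 3: fits
  row 4: fits
  row 5: blocked -> lock at row 4

Answer: 4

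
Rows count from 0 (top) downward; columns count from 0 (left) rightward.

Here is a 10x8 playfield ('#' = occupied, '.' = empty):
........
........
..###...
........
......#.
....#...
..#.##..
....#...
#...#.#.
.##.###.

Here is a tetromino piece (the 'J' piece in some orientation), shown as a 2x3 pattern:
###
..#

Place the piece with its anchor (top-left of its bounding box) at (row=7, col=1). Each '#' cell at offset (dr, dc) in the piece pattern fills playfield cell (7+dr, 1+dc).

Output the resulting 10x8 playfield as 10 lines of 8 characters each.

Fill (7+0,1+0) = (7,1)
Fill (7+0,1+1) = (7,2)
Fill (7+0,1+2) = (7,3)
Fill (7+1,1+2) = (8,3)

Answer: ........
........
..###...
........
......#.
....#...
..#.##..
.####...
#..##.#.
.##.###.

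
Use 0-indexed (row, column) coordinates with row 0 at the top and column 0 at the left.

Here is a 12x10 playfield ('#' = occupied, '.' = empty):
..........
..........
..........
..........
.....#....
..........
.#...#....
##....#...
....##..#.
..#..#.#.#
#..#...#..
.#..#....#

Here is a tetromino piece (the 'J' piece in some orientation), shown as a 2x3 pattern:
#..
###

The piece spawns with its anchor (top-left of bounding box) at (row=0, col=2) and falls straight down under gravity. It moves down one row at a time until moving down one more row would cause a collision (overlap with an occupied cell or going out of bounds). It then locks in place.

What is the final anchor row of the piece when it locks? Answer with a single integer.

Spawn at (row=0, col=2). Try each row:
  row 0: fits
  row 1: fits
  row 2: fits
  row 3: fits
  row 4: fits
  row 5: fits
  row 6: fits
  row 7: blocked -> lock at row 6

Answer: 6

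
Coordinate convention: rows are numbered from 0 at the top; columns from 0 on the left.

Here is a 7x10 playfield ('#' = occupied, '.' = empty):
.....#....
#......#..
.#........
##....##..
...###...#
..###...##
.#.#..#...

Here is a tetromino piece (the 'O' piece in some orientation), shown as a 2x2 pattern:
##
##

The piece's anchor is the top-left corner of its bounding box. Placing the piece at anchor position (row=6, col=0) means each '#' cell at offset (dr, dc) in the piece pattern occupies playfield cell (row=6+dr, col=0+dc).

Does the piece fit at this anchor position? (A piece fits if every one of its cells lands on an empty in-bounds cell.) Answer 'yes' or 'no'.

Check each piece cell at anchor (6, 0):
  offset (0,0) -> (6,0): empty -> OK
  offset (0,1) -> (6,1): occupied ('#') -> FAIL
  offset (1,0) -> (7,0): out of bounds -> FAIL
  offset (1,1) -> (7,1): out of bounds -> FAIL
All cells valid: no

Answer: no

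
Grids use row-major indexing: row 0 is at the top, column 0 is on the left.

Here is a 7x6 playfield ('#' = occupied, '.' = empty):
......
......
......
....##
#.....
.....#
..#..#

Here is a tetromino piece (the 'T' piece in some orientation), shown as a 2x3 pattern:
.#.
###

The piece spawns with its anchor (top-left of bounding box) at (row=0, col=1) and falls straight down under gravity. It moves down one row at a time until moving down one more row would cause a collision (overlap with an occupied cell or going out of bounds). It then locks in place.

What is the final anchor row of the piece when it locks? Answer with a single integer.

Answer: 4

Derivation:
Spawn at (row=0, col=1). Try each row:
  row 0: fits
  row 1: fits
  row 2: fits
  row 3: fits
  row 4: fits
  row 5: blocked -> lock at row 4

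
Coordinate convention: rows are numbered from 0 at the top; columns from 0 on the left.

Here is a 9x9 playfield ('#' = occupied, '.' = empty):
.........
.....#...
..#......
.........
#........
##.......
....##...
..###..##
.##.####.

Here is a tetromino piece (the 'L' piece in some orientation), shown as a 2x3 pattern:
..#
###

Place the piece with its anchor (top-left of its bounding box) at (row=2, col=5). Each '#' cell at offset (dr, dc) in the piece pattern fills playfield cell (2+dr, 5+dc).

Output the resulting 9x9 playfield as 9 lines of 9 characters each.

Answer: .........
.....#...
..#....#.
.....###.
#........
##.......
....##...
..###..##
.##.####.

Derivation:
Fill (2+0,5+2) = (2,7)
Fill (2+1,5+0) = (3,5)
Fill (2+1,5+1) = (3,6)
Fill (2+1,5+2) = (3,7)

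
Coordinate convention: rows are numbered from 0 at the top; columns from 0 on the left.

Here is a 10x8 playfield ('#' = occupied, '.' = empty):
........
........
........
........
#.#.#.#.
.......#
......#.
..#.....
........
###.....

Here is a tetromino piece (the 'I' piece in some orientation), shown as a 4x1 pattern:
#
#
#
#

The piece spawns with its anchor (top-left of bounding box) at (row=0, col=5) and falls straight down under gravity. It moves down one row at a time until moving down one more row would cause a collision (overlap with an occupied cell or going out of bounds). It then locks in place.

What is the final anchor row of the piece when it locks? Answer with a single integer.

Answer: 6

Derivation:
Spawn at (row=0, col=5). Try each row:
  row 0: fits
  row 1: fits
  row 2: fits
  row 3: fits
  row 4: fits
  row 5: fits
  row 6: fits
  row 7: blocked -> lock at row 6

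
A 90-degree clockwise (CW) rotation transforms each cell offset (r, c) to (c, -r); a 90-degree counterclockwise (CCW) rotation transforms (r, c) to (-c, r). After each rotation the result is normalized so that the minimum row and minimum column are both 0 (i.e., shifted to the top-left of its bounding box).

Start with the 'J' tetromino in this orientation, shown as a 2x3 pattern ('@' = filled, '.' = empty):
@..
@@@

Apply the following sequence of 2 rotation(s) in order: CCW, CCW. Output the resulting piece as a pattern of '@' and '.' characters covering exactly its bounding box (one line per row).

Answer: @@@
..@

Derivation:
Start:
@..
@@@
After rotation 1 (CCW):
.@
.@
@@
After rotation 2 (CCW):
@@@
..@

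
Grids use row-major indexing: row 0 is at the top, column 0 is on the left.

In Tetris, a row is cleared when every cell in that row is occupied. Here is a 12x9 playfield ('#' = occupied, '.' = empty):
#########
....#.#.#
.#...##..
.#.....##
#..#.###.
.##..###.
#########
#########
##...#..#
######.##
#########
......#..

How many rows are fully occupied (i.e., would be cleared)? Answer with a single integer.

Check each row:
  row 0: 0 empty cells -> FULL (clear)
  row 1: 6 empty cells -> not full
  row 2: 6 empty cells -> not full
  row 3: 6 empty cells -> not full
  row 4: 4 empty cells -> not full
  row 5: 4 empty cells -> not full
  row 6: 0 empty cells -> FULL (clear)
  row 7: 0 empty cells -> FULL (clear)
  row 8: 5 empty cells -> not full
  row 9: 1 empty cell -> not full
  row 10: 0 empty cells -> FULL (clear)
  row 11: 8 empty cells -> not full
Total rows cleared: 4

Answer: 4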